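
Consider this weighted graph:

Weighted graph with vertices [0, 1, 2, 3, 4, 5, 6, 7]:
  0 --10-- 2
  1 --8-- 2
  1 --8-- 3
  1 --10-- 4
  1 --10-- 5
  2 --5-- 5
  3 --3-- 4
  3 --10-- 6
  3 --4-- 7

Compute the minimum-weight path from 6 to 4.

Using Dijkstra's algorithm from vertex 6:
Shortest path: 6 -> 3 -> 4
Total weight: 10 + 3 = 13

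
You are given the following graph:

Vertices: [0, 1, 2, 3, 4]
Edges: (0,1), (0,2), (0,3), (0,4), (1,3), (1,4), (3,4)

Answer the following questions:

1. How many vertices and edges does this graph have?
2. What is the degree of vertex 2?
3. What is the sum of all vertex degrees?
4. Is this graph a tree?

Count: 5 vertices, 7 edges.
Vertex 2 has neighbors [0], degree = 1.
Handshaking lemma: 2 * 7 = 14.
A tree on 5 vertices has 4 edges. This graph has 7 edges (3 extra). Not a tree.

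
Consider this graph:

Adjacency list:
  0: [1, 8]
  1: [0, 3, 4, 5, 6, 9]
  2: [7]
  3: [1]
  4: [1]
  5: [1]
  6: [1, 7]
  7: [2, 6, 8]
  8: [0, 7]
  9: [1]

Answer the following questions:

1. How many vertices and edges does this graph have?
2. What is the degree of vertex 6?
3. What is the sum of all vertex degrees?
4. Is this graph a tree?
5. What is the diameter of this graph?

Count: 10 vertices, 10 edges.
Vertex 6 has neighbors [1, 7], degree = 2.
Handshaking lemma: 2 * 10 = 20.
A tree on 10 vertices has 9 edges. This graph has 10 edges (1 extra). Not a tree.
Diameter (longest shortest path) = 4.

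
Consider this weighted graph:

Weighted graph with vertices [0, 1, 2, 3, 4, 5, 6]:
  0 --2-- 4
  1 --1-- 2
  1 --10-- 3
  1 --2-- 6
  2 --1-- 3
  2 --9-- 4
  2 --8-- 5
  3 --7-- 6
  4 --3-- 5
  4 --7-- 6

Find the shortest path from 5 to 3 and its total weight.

Using Dijkstra's algorithm from vertex 5:
Shortest path: 5 -> 2 -> 3
Total weight: 8 + 1 = 9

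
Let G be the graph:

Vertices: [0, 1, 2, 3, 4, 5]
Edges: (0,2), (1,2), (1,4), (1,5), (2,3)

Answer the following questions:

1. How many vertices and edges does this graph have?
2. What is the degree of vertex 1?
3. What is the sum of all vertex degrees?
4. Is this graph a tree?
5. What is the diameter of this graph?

Count: 6 vertices, 5 edges.
Vertex 1 has neighbors [2, 4, 5], degree = 3.
Handshaking lemma: 2 * 5 = 10.
A graph is a tree iff it is connected and has exactly n-1 edges. This graph is connected (all 6 vertices in one component) and has 6-1 = 5 edges. It is a tree.
Diameter (longest shortest path) = 3.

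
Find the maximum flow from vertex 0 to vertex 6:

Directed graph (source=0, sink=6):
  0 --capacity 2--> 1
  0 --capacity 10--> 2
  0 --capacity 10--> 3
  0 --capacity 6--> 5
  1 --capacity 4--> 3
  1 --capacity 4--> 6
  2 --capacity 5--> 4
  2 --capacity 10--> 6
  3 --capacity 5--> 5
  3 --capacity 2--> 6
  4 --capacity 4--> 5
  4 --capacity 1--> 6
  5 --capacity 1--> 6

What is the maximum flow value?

Computing max flow:
  Flow on (0->1): 2/2
  Flow on (0->2): 10/10
  Flow on (0->3): 3/10
  Flow on (1->6): 2/4
  Flow on (2->6): 10/10
  Flow on (3->5): 1/5
  Flow on (3->6): 2/2
  Flow on (5->6): 1/1
Maximum flow = 15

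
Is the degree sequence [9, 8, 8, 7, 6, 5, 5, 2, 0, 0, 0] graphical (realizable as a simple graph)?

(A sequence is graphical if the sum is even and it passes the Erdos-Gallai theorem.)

Sum of degrees = 50. Sum is even but fails Erdos-Gallai. The sequence is NOT graphical.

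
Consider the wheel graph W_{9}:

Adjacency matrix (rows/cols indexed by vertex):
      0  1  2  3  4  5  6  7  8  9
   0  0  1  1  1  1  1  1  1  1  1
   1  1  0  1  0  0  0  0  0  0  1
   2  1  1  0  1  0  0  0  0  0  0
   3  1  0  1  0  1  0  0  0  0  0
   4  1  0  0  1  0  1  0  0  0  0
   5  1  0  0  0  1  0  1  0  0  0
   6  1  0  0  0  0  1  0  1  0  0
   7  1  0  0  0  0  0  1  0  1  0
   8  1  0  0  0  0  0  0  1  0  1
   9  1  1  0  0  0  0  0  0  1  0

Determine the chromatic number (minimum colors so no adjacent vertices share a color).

W_{9} = C_{9} plus a hub adjacent to every cycle vertex.
The outer cycle needs 3 colors (odd cycle); the hub is adjacent to all of them so needs a fresh color.
Chromatic number = 3 + 1 = 4.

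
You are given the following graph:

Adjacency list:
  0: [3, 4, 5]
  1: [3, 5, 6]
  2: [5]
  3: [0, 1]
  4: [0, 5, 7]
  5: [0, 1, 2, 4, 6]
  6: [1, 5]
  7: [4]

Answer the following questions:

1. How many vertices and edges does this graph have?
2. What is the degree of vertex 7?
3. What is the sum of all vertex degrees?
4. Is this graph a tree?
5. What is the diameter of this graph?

Count: 8 vertices, 10 edges.
Vertex 7 has neighbors [4], degree = 1.
Handshaking lemma: 2 * 10 = 20.
A tree on 8 vertices has 7 edges. This graph has 10 edges (3 extra). Not a tree.
Diameter (longest shortest path) = 3.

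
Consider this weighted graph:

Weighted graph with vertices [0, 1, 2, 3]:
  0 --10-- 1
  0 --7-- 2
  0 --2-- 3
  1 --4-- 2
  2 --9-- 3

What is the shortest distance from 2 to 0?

Using Dijkstra's algorithm from vertex 2:
Shortest path: 2 -> 0
Total weight: 7 = 7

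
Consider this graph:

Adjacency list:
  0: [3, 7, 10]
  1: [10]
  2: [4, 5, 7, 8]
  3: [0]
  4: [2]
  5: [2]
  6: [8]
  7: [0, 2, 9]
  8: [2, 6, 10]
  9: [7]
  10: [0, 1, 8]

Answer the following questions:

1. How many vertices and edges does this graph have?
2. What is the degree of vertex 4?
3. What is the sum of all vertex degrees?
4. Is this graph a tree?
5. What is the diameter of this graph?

Count: 11 vertices, 11 edges.
Vertex 4 has neighbors [2], degree = 1.
Handshaking lemma: 2 * 11 = 22.
A tree on 11 vertices has 10 edges. This graph has 11 edges (1 extra). Not a tree.
Diameter (longest shortest path) = 4.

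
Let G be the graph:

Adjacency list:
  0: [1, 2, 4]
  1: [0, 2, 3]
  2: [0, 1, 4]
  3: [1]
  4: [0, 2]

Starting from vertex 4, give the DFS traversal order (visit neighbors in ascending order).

DFS from vertex 4 (neighbors processed in ascending order):
Visit order: 4, 0, 1, 2, 3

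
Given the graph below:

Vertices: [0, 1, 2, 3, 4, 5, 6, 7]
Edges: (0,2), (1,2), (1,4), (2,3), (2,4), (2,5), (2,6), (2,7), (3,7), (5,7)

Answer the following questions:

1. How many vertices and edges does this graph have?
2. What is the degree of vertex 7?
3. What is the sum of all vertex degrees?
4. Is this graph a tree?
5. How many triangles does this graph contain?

Count: 8 vertices, 10 edges.
Vertex 7 has neighbors [2, 3, 5], degree = 3.
Handshaking lemma: 2 * 10 = 20.
A tree on 8 vertices has 7 edges. This graph has 10 edges (3 extra). Not a tree.
Number of triangles = 3.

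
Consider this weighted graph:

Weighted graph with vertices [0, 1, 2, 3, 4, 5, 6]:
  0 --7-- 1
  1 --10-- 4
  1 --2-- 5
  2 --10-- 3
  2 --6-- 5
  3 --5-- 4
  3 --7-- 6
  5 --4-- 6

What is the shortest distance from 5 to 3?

Using Dijkstra's algorithm from vertex 5:
Shortest path: 5 -> 6 -> 3
Total weight: 4 + 7 = 11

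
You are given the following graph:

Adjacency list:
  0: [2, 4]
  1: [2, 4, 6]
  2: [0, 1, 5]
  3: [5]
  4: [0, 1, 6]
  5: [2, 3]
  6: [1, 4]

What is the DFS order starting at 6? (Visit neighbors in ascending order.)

DFS from vertex 6 (neighbors processed in ascending order):
Visit order: 6, 1, 2, 0, 4, 5, 3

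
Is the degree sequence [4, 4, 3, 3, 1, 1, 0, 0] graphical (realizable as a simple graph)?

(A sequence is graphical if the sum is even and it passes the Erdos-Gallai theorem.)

Sum of degrees = 16. Sum is even and passes Erdos-Gallai. The sequence IS graphical.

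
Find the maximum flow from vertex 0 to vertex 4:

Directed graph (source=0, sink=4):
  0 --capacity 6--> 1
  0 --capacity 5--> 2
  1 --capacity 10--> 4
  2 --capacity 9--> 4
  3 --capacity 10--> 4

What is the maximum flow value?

Computing max flow:
  Flow on (0->1): 6/6
  Flow on (0->2): 5/5
  Flow on (1->4): 6/10
  Flow on (2->4): 5/9
Maximum flow = 11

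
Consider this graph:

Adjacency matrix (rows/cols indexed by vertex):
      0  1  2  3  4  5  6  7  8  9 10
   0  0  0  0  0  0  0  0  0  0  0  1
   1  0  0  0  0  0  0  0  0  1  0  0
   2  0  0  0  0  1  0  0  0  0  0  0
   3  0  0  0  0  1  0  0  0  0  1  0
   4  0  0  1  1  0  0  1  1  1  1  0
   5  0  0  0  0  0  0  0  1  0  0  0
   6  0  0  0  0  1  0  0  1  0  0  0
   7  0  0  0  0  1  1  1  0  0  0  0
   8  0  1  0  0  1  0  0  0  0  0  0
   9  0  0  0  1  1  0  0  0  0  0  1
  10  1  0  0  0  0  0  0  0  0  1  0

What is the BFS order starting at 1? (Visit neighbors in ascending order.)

BFS from vertex 1 (neighbors processed in ascending order):
Visit order: 1, 8, 4, 2, 3, 6, 7, 9, 5, 10, 0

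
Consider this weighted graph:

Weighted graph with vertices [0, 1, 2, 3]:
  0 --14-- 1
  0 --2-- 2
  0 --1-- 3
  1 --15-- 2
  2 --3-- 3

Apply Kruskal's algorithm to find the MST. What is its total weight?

Applying Kruskal's algorithm (sort edges by weight, add if no cycle):
  Add (0,3) w=1
  Add (0,2) w=2
  Skip (2,3) w=3 (creates cycle)
  Add (0,1) w=14
  Skip (1,2) w=15 (creates cycle)
MST weight = 17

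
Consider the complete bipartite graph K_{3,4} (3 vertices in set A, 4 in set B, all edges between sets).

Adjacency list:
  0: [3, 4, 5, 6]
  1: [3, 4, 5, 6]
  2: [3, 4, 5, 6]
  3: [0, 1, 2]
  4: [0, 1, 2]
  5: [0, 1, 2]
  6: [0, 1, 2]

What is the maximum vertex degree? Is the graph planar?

Set-A vertices have degree 4; set-B vertices have degree 3. Maximum degree = max(3,4) = 4.
K_{3,4} contains K_{3,3} as a subgraph (since both sides have >= 3 vertices); by Kuratowski's theorem it is not planar.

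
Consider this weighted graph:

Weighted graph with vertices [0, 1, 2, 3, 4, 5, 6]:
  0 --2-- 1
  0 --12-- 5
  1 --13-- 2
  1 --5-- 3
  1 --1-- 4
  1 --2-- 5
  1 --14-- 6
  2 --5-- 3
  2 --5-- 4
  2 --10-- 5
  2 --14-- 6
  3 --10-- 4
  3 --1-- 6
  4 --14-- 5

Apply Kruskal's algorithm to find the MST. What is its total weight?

Applying Kruskal's algorithm (sort edges by weight, add if no cycle):
  Add (1,4) w=1
  Add (3,6) w=1
  Add (0,1) w=2
  Add (1,5) w=2
  Add (1,3) w=5
  Add (2,4) w=5
  Skip (2,3) w=5 (creates cycle)
  Skip (2,5) w=10 (creates cycle)
  Skip (3,4) w=10 (creates cycle)
  Skip (0,5) w=12 (creates cycle)
  Skip (1,2) w=13 (creates cycle)
  Skip (1,6) w=14 (creates cycle)
  Skip (2,6) w=14 (creates cycle)
  Skip (4,5) w=14 (creates cycle)
MST weight = 16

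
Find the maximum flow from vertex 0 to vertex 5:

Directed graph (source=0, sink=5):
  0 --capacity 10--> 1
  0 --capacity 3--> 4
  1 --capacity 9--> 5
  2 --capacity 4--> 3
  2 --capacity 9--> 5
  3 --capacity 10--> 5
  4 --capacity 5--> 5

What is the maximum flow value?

Computing max flow:
  Flow on (0->1): 9/10
  Flow on (0->4): 3/3
  Flow on (1->5): 9/9
  Flow on (4->5): 3/5
Maximum flow = 12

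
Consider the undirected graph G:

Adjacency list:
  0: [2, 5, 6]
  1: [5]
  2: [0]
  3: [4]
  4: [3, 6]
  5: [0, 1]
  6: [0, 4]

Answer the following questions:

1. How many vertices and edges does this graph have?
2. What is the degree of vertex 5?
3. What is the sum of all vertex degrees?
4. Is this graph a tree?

Count: 7 vertices, 6 edges.
Vertex 5 has neighbors [0, 1], degree = 2.
Handshaking lemma: 2 * 6 = 12.
A graph is a tree iff it is connected and has exactly n-1 edges. This graph is connected (all 7 vertices in one component) and has 7-1 = 6 edges. It is a tree.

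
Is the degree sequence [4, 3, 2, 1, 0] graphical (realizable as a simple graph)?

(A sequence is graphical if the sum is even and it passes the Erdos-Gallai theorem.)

Sum of degrees = 10. Sum is even but fails Erdos-Gallai. The sequence is NOT graphical.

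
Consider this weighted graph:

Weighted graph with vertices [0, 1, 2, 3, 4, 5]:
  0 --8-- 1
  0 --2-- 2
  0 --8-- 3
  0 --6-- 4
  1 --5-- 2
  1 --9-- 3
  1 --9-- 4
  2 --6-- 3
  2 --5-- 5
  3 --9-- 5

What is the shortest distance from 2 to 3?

Using Dijkstra's algorithm from vertex 2:
Shortest path: 2 -> 3
Total weight: 6 = 6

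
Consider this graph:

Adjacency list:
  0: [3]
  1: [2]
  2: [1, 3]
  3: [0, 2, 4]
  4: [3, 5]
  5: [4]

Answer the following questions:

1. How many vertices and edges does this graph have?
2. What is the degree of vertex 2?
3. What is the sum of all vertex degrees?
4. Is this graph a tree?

Count: 6 vertices, 5 edges.
Vertex 2 has neighbors [1, 3], degree = 2.
Handshaking lemma: 2 * 5 = 10.
A graph is a tree iff it is connected and has exactly n-1 edges. This graph is connected (all 6 vertices in one component) and has 6-1 = 5 edges. It is a tree.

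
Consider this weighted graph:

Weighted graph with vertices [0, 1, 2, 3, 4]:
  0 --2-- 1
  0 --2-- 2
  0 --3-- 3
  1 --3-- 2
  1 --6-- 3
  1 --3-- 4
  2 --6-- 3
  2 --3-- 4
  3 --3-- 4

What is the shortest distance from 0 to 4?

Using Dijkstra's algorithm from vertex 0:
Shortest path: 0 -> 2 -> 4
Total weight: 2 + 3 = 5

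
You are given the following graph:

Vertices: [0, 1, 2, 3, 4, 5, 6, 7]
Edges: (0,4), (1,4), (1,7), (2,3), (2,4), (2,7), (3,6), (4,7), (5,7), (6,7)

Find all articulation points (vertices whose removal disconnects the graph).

An articulation point is a vertex whose removal disconnects the graph.
Articulation points: [4, 7]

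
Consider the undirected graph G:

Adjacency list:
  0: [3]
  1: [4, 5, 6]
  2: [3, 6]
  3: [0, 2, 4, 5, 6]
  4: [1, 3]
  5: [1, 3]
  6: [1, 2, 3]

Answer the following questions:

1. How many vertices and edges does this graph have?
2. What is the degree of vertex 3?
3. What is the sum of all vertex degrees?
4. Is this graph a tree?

Count: 7 vertices, 9 edges.
Vertex 3 has neighbors [0, 2, 4, 5, 6], degree = 5.
Handshaking lemma: 2 * 9 = 18.
A tree on 7 vertices has 6 edges. This graph has 9 edges (3 extra). Not a tree.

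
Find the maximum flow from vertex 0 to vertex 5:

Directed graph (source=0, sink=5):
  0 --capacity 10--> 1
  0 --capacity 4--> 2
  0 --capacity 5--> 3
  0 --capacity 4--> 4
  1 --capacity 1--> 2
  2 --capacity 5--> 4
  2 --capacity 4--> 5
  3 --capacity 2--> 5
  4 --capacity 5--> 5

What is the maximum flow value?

Computing max flow:
  Flow on (0->1): 1/10
  Flow on (0->2): 4/4
  Flow on (0->3): 2/5
  Flow on (0->4): 4/4
  Flow on (1->2): 1/1
  Flow on (2->4): 1/5
  Flow on (2->5): 4/4
  Flow on (3->5): 2/2
  Flow on (4->5): 5/5
Maximum flow = 11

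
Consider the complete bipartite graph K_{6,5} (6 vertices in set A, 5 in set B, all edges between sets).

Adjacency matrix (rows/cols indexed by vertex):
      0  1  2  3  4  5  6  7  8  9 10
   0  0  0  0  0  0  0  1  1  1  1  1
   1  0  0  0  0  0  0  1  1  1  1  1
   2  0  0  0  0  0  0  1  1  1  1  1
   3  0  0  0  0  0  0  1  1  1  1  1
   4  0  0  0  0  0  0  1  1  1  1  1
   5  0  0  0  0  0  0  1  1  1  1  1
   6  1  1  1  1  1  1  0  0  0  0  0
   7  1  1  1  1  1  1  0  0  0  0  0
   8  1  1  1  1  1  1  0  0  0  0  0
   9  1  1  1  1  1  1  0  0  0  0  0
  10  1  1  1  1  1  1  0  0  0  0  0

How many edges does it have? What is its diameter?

K_{6,5} has 6 * 5 = 30 edges.
Any vertex reaches any opposite-side vertex in 1 step; same-side vertices reach in 2 steps via any opposite-side vertex.
Diameter = 2.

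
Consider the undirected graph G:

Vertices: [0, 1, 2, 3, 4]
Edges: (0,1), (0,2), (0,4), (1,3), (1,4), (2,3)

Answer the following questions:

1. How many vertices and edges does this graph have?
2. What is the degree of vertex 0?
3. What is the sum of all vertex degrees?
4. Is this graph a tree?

Count: 5 vertices, 6 edges.
Vertex 0 has neighbors [1, 2, 4], degree = 3.
Handshaking lemma: 2 * 6 = 12.
A tree on 5 vertices has 4 edges. This graph has 6 edges (2 extra). Not a tree.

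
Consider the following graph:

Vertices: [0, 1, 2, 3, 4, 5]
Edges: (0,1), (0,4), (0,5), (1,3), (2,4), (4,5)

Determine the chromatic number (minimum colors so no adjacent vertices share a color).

The graph has a maximum clique of size 3 (lower bound on chromatic number).
A valid 3-coloring: {0: 0, 1: 1, 2: 0, 3: 0, 4: 1, 5: 2}.
Chromatic number = 3.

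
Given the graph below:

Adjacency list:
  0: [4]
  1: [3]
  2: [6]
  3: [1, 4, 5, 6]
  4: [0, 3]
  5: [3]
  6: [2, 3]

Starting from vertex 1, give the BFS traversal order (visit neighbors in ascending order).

BFS from vertex 1 (neighbors processed in ascending order):
Visit order: 1, 3, 4, 5, 6, 0, 2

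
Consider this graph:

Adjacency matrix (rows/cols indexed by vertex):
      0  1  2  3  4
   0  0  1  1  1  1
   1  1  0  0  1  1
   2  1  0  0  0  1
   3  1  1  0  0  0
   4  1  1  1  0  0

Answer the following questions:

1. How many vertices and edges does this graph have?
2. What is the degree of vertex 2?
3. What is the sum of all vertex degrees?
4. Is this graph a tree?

Count: 5 vertices, 7 edges.
Vertex 2 has neighbors [0, 4], degree = 2.
Handshaking lemma: 2 * 7 = 14.
A tree on 5 vertices has 4 edges. This graph has 7 edges (3 extra). Not a tree.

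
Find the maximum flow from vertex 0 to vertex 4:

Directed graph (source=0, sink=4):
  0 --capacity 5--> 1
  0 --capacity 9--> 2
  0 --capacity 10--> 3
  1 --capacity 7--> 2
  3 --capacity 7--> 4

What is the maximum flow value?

Computing max flow:
  Flow on (0->3): 7/10
  Flow on (3->4): 7/7
Maximum flow = 7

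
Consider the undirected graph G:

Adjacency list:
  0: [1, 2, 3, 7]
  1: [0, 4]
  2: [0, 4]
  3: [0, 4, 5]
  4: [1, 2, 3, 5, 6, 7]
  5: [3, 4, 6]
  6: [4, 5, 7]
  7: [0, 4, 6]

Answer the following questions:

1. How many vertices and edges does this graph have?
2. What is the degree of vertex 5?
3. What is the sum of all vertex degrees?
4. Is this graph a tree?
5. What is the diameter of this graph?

Count: 8 vertices, 13 edges.
Vertex 5 has neighbors [3, 4, 6], degree = 3.
Handshaking lemma: 2 * 13 = 26.
A tree on 8 vertices has 7 edges. This graph has 13 edges (6 extra). Not a tree.
Diameter (longest shortest path) = 2.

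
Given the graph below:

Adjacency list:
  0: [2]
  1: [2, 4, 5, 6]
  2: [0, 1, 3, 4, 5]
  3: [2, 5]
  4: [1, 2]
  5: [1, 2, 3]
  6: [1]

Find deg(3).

Vertex 3 has neighbors [2, 5], so deg(3) = 2.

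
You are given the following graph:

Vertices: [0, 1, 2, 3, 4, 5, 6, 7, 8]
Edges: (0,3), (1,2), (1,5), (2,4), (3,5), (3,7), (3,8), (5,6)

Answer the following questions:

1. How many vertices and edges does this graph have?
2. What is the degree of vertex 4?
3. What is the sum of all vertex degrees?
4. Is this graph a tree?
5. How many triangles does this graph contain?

Count: 9 vertices, 8 edges.
Vertex 4 has neighbors [2], degree = 1.
Handshaking lemma: 2 * 8 = 16.
A graph is a tree iff it is connected and has exactly n-1 edges. This graph is connected (all 9 vertices in one component) and has 9-1 = 8 edges. It is a tree.
Number of triangles = 0.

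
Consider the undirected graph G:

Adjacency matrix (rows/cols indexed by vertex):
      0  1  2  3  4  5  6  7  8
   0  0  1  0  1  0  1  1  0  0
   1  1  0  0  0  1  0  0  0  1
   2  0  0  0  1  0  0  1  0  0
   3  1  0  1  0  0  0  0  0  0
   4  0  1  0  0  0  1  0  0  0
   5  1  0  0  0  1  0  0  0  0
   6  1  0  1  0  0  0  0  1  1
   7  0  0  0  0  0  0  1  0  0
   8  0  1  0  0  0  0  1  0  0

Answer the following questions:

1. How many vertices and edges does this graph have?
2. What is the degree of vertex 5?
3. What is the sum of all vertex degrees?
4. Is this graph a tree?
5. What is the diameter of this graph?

Count: 9 vertices, 11 edges.
Vertex 5 has neighbors [0, 4], degree = 2.
Handshaking lemma: 2 * 11 = 22.
A tree on 9 vertices has 8 edges. This graph has 11 edges (3 extra). Not a tree.
Diameter (longest shortest path) = 4.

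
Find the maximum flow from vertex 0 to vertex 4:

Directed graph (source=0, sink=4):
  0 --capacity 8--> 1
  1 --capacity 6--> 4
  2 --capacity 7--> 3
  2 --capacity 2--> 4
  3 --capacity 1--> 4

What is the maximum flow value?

Computing max flow:
  Flow on (0->1): 6/8
  Flow on (1->4): 6/6
Maximum flow = 6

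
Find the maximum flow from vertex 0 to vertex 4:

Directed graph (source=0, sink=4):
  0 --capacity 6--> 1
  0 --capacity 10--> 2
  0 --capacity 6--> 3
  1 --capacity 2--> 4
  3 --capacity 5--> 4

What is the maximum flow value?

Computing max flow:
  Flow on (0->1): 2/6
  Flow on (0->3): 5/6
  Flow on (1->4): 2/2
  Flow on (3->4): 5/5
Maximum flow = 7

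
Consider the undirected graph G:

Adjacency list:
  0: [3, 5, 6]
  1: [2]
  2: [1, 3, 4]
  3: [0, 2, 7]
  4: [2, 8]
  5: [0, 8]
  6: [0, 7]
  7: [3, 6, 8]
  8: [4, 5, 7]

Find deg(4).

Vertex 4 has neighbors [2, 8], so deg(4) = 2.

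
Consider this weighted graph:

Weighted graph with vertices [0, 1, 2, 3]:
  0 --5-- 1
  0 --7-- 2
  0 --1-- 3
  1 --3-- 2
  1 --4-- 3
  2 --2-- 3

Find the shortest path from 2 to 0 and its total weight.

Using Dijkstra's algorithm from vertex 2:
Shortest path: 2 -> 3 -> 0
Total weight: 2 + 1 = 3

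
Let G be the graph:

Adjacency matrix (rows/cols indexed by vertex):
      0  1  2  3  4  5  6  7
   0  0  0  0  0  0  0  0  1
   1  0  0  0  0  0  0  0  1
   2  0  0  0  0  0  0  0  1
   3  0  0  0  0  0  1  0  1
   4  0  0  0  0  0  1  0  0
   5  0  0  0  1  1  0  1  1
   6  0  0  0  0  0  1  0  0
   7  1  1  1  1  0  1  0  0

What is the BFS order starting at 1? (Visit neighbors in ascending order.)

BFS from vertex 1 (neighbors processed in ascending order):
Visit order: 1, 7, 0, 2, 3, 5, 4, 6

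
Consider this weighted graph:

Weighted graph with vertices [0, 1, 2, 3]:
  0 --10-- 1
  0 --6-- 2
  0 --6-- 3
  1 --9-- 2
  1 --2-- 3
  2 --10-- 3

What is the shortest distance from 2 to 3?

Using Dijkstra's algorithm from vertex 2:
Shortest path: 2 -> 3
Total weight: 10 = 10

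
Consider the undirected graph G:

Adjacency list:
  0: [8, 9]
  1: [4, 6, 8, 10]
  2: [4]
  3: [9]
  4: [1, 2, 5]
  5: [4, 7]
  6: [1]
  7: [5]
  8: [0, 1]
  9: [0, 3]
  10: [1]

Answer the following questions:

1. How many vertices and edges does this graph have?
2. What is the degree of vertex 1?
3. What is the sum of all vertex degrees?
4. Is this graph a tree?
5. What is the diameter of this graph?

Count: 11 vertices, 10 edges.
Vertex 1 has neighbors [4, 6, 8, 10], degree = 4.
Handshaking lemma: 2 * 10 = 20.
A graph is a tree iff it is connected and has exactly n-1 edges. This graph is connected (all 11 vertices in one component) and has 11-1 = 10 edges. It is a tree.
Diameter (longest shortest path) = 7.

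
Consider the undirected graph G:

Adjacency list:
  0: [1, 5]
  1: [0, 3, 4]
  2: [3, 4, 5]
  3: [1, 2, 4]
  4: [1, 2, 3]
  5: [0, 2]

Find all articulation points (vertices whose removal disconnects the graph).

No articulation points. The graph is biconnected.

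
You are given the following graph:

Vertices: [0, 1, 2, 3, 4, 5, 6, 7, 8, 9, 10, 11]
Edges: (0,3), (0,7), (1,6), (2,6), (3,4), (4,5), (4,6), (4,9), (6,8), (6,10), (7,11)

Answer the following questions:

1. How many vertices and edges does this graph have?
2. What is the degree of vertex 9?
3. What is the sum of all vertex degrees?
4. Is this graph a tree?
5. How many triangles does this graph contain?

Count: 12 vertices, 11 edges.
Vertex 9 has neighbors [4], degree = 1.
Handshaking lemma: 2 * 11 = 22.
A graph is a tree iff it is connected and has exactly n-1 edges. This graph is connected (all 12 vertices in one component) and has 12-1 = 11 edges. It is a tree.
Number of triangles = 0.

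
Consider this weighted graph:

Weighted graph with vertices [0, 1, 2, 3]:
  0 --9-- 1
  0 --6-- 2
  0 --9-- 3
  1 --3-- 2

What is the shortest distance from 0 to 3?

Using Dijkstra's algorithm from vertex 0:
Shortest path: 0 -> 3
Total weight: 9 = 9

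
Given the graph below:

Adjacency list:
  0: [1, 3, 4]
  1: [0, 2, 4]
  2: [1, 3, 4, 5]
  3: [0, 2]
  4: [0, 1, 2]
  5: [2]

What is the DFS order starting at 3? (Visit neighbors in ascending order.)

DFS from vertex 3 (neighbors processed in ascending order):
Visit order: 3, 0, 1, 2, 4, 5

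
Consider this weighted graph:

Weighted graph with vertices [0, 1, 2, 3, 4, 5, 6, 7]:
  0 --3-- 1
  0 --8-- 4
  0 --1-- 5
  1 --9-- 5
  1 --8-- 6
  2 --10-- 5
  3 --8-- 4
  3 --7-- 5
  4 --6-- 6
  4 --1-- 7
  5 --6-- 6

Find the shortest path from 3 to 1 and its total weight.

Using Dijkstra's algorithm from vertex 3:
Shortest path: 3 -> 5 -> 0 -> 1
Total weight: 7 + 1 + 3 = 11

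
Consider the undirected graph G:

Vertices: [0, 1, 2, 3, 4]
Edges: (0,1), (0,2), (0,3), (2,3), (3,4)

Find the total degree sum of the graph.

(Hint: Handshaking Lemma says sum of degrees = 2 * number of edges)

Count edges: 5 edges.
By Handshaking Lemma: sum of degrees = 2 * 5 = 10.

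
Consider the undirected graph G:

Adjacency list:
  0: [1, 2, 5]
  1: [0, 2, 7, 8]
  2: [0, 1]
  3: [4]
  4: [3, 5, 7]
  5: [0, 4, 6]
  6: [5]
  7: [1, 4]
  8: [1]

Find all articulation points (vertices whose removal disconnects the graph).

An articulation point is a vertex whose removal disconnects the graph.
Articulation points: [1, 4, 5]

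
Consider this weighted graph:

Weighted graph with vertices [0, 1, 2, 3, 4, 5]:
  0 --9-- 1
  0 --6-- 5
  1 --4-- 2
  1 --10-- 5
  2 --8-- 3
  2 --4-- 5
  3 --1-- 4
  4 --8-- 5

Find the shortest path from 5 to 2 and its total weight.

Using Dijkstra's algorithm from vertex 5:
Shortest path: 5 -> 2
Total weight: 4 = 4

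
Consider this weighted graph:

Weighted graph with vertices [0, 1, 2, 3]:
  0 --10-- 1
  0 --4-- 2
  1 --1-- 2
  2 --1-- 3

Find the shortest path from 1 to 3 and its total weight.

Using Dijkstra's algorithm from vertex 1:
Shortest path: 1 -> 2 -> 3
Total weight: 1 + 1 = 2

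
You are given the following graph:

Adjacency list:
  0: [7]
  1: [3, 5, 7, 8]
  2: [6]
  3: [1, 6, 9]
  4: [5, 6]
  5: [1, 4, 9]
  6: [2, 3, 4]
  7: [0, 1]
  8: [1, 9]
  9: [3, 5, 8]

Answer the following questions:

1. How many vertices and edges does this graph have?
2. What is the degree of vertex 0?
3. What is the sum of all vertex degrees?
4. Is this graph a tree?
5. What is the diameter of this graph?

Count: 10 vertices, 12 edges.
Vertex 0 has neighbors [7], degree = 1.
Handshaking lemma: 2 * 12 = 24.
A tree on 10 vertices has 9 edges. This graph has 12 edges (3 extra). Not a tree.
Diameter (longest shortest path) = 5.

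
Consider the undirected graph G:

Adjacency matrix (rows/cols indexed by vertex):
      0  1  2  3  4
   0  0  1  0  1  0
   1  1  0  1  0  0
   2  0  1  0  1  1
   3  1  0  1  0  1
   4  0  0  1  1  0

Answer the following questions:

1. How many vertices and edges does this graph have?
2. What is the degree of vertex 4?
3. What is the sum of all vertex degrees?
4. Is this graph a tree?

Count: 5 vertices, 6 edges.
Vertex 4 has neighbors [2, 3], degree = 2.
Handshaking lemma: 2 * 6 = 12.
A tree on 5 vertices has 4 edges. This graph has 6 edges (2 extra). Not a tree.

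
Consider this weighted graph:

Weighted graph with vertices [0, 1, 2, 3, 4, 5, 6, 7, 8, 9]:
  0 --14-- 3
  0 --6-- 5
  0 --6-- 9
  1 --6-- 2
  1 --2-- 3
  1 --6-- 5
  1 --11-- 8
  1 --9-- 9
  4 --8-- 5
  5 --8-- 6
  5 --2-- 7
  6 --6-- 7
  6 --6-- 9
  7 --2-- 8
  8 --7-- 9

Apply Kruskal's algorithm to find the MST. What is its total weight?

Applying Kruskal's algorithm (sort edges by weight, add if no cycle):
  Add (1,3) w=2
  Add (5,7) w=2
  Add (7,8) w=2
  Add (0,9) w=6
  Add (0,5) w=6
  Add (1,5) w=6
  Add (1,2) w=6
  Add (6,9) w=6
  Skip (6,7) w=6 (creates cycle)
  Skip (8,9) w=7 (creates cycle)
  Add (4,5) w=8
  Skip (5,6) w=8 (creates cycle)
  Skip (1,9) w=9 (creates cycle)
  Skip (1,8) w=11 (creates cycle)
  Skip (0,3) w=14 (creates cycle)
MST weight = 44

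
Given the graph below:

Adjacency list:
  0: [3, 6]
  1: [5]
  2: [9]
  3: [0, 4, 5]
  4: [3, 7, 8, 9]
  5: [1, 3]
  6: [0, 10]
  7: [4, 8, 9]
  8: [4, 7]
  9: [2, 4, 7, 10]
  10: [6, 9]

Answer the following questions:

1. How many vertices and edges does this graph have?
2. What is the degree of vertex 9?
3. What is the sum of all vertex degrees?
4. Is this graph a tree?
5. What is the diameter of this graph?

Count: 11 vertices, 13 edges.
Vertex 9 has neighbors [2, 4, 7, 10], degree = 4.
Handshaking lemma: 2 * 13 = 26.
A tree on 11 vertices has 10 edges. This graph has 13 edges (3 extra). Not a tree.
Diameter (longest shortest path) = 5.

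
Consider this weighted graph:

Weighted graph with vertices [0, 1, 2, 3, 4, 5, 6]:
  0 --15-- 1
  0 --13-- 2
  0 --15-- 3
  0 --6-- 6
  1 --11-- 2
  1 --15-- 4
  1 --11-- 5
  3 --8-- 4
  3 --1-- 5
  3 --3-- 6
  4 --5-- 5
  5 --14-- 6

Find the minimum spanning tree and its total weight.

Applying Kruskal's algorithm (sort edges by weight, add if no cycle):
  Add (3,5) w=1
  Add (3,6) w=3
  Add (4,5) w=5
  Add (0,6) w=6
  Skip (3,4) w=8 (creates cycle)
  Add (1,2) w=11
  Add (1,5) w=11
  Skip (0,2) w=13 (creates cycle)
  Skip (5,6) w=14 (creates cycle)
  Skip (0,3) w=15 (creates cycle)
  Skip (0,1) w=15 (creates cycle)
  Skip (1,4) w=15 (creates cycle)
MST weight = 37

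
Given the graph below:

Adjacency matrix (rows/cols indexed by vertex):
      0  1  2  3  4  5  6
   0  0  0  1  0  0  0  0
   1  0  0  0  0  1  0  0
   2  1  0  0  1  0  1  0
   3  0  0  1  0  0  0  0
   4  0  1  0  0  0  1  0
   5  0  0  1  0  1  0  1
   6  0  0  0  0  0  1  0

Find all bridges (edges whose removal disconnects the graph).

A bridge is an edge whose removal increases the number of connected components.
Bridges found: (0,2), (1,4), (2,3), (2,5), (4,5), (5,6)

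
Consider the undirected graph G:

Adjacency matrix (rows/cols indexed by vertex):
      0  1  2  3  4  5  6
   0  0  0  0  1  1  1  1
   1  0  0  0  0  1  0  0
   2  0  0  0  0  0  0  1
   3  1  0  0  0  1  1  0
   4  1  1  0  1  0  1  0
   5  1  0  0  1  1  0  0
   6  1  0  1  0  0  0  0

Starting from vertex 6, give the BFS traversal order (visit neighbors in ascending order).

BFS from vertex 6 (neighbors processed in ascending order):
Visit order: 6, 0, 2, 3, 4, 5, 1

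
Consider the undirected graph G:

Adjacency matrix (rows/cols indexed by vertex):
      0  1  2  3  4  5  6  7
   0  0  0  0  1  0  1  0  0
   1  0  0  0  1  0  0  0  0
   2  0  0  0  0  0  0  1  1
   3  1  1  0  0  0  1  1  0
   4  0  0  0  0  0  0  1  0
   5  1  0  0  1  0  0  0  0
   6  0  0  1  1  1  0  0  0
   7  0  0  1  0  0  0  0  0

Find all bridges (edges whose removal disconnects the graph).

A bridge is an edge whose removal increases the number of connected components.
Bridges found: (1,3), (2,6), (2,7), (3,6), (4,6)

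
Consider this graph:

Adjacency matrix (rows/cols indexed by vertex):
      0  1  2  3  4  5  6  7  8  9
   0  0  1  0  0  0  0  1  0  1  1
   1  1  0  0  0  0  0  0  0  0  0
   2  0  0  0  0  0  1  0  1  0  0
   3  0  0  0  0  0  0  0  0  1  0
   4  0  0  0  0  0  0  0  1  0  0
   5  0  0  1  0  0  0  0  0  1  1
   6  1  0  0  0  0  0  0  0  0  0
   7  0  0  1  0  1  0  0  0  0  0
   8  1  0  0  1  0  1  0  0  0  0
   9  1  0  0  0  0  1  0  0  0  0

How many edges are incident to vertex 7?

Vertex 7 has neighbors [2, 4], so deg(7) = 2.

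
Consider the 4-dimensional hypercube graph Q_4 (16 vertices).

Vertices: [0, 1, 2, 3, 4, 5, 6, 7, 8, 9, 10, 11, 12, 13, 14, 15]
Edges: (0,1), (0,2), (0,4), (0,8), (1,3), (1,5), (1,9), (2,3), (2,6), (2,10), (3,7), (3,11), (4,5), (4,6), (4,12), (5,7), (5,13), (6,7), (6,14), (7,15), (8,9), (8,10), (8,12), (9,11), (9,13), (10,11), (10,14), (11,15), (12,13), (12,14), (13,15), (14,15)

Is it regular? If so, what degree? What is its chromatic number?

In Q_4, every vertex has exactly 4 neighbors (flip one of 4 bits), so it is 4-regular.
Q_4 is bipartite (partition by bit-parity), so chromatic number = 2.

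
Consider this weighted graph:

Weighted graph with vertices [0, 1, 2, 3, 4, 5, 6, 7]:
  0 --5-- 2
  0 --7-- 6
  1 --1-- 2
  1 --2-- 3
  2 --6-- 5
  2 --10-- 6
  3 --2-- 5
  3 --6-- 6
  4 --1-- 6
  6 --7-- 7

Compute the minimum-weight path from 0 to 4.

Using Dijkstra's algorithm from vertex 0:
Shortest path: 0 -> 6 -> 4
Total weight: 7 + 1 = 8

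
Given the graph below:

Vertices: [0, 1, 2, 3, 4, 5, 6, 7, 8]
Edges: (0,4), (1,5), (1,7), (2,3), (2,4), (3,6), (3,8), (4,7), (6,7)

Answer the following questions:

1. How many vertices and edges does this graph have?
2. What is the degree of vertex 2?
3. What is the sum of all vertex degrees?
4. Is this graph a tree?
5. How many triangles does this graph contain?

Count: 9 vertices, 9 edges.
Vertex 2 has neighbors [3, 4], degree = 2.
Handshaking lemma: 2 * 9 = 18.
A tree on 9 vertices has 8 edges. This graph has 9 edges (1 extra). Not a tree.
Number of triangles = 0.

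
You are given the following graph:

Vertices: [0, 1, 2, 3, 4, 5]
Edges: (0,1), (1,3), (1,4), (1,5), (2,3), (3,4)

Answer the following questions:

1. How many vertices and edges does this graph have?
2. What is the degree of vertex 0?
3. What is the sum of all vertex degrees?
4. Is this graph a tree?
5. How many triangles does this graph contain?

Count: 6 vertices, 6 edges.
Vertex 0 has neighbors [1], degree = 1.
Handshaking lemma: 2 * 6 = 12.
A tree on 6 vertices has 5 edges. This graph has 6 edges (1 extra). Not a tree.
Number of triangles = 1.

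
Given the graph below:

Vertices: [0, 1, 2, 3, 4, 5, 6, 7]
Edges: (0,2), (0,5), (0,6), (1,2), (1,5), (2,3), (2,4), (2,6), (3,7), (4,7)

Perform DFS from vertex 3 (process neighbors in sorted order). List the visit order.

DFS from vertex 3 (neighbors processed in ascending order):
Visit order: 3, 2, 0, 5, 1, 6, 4, 7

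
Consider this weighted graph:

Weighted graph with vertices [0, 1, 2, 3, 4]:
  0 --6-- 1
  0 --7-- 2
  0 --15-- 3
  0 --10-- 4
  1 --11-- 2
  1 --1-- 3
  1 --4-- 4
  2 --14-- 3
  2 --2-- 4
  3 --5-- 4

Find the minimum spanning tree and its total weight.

Applying Kruskal's algorithm (sort edges by weight, add if no cycle):
  Add (1,3) w=1
  Add (2,4) w=2
  Add (1,4) w=4
  Skip (3,4) w=5 (creates cycle)
  Add (0,1) w=6
  Skip (0,2) w=7 (creates cycle)
  Skip (0,4) w=10 (creates cycle)
  Skip (1,2) w=11 (creates cycle)
  Skip (2,3) w=14 (creates cycle)
  Skip (0,3) w=15 (creates cycle)
MST weight = 13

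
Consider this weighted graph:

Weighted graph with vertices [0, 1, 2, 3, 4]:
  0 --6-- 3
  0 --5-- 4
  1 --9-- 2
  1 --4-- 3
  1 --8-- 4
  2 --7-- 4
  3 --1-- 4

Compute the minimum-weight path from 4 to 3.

Using Dijkstra's algorithm from vertex 4:
Shortest path: 4 -> 3
Total weight: 1 = 1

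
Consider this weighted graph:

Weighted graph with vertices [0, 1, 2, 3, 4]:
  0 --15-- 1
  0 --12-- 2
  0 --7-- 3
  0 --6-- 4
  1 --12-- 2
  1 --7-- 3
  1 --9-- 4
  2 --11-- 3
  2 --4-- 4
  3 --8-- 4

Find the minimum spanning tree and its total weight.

Applying Kruskal's algorithm (sort edges by weight, add if no cycle):
  Add (2,4) w=4
  Add (0,4) w=6
  Add (0,3) w=7
  Add (1,3) w=7
  Skip (3,4) w=8 (creates cycle)
  Skip (1,4) w=9 (creates cycle)
  Skip (2,3) w=11 (creates cycle)
  Skip (0,2) w=12 (creates cycle)
  Skip (1,2) w=12 (creates cycle)
  Skip (0,1) w=15 (creates cycle)
MST weight = 24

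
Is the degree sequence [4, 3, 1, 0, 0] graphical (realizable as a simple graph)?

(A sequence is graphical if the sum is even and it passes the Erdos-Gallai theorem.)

Sum of degrees = 8. Sum is even but fails Erdos-Gallai. The sequence is NOT graphical.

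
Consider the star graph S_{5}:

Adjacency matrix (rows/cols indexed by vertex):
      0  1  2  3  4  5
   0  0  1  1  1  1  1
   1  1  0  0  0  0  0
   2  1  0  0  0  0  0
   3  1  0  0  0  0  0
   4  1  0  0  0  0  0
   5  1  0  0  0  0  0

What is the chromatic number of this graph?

S_{5} has one hub adjacent to 5 leaves; leaves are pairwise non-adjacent.
Color the hub 0 and every leaf 1.
Chromatic number = 2.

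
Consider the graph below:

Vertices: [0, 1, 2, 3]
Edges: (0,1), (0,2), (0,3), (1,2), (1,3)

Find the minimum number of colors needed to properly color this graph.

The graph has a maximum clique of size 3 (lower bound on chromatic number).
A valid 3-coloring: {0: 0, 1: 1, 2: 2, 3: 2}.
Chromatic number = 3.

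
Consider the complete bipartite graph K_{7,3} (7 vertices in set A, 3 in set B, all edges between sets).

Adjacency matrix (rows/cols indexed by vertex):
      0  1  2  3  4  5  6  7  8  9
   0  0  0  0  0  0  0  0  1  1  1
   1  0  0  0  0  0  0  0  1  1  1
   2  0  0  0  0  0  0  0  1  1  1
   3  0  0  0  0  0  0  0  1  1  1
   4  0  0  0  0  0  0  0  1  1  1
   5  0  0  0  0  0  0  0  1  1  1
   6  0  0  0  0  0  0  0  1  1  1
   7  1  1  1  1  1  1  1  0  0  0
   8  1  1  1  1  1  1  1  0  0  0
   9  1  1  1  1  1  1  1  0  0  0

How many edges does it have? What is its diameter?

K_{7,3} has 7 * 3 = 21 edges.
Any vertex reaches any opposite-side vertex in 1 step; same-side vertices reach in 2 steps via any opposite-side vertex.
Diameter = 2.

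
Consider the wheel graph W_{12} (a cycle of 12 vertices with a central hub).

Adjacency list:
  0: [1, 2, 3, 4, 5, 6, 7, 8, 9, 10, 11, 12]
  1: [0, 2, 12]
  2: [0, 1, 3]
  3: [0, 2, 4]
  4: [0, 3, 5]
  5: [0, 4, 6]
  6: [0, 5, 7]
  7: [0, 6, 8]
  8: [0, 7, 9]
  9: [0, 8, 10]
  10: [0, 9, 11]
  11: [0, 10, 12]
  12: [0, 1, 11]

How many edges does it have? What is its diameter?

Wheel graph W_{12}: 12 cycle edges + 12 spoke edges = 24 edges.
The hub is distance 1 from all cycle vertices. Max distance between cycle vertices through hub is 2.
Diameter = 2.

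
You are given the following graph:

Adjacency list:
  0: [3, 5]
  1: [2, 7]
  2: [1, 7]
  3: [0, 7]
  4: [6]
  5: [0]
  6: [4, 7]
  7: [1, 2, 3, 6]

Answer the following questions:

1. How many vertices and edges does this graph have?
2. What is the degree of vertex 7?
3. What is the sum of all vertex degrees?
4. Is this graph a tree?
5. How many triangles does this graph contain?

Count: 8 vertices, 8 edges.
Vertex 7 has neighbors [1, 2, 3, 6], degree = 4.
Handshaking lemma: 2 * 8 = 16.
A tree on 8 vertices has 7 edges. This graph has 8 edges (1 extra). Not a tree.
Number of triangles = 1.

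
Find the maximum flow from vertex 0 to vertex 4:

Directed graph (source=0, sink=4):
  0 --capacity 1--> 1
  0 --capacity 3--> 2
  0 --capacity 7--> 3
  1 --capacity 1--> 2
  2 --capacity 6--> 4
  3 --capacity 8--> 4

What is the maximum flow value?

Computing max flow:
  Flow on (0->1): 1/1
  Flow on (0->2): 3/3
  Flow on (0->3): 7/7
  Flow on (1->2): 1/1
  Flow on (2->4): 4/6
  Flow on (3->4): 7/8
Maximum flow = 11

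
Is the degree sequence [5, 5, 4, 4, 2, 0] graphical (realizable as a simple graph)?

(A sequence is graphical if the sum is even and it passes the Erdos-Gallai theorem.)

Sum of degrees = 20. Sum is even but fails Erdos-Gallai. The sequence is NOT graphical.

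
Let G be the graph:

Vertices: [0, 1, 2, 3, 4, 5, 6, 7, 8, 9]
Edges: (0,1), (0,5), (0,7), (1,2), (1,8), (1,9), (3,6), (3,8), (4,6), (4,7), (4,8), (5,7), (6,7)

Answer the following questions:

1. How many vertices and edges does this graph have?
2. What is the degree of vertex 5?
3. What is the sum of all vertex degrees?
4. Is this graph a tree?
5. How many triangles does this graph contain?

Count: 10 vertices, 13 edges.
Vertex 5 has neighbors [0, 7], degree = 2.
Handshaking lemma: 2 * 13 = 26.
A tree on 10 vertices has 9 edges. This graph has 13 edges (4 extra). Not a tree.
Number of triangles = 2.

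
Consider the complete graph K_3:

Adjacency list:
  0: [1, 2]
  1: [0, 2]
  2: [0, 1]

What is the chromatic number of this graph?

In K_3, every vertex is adjacent to every other vertex.
Each vertex needs a unique color.
Chromatic number = 3.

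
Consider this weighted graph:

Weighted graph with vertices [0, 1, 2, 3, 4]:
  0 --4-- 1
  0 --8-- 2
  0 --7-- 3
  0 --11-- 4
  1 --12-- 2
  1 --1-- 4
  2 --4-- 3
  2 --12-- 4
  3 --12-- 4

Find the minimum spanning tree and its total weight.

Applying Kruskal's algorithm (sort edges by weight, add if no cycle):
  Add (1,4) w=1
  Add (0,1) w=4
  Add (2,3) w=4
  Add (0,3) w=7
  Skip (0,2) w=8 (creates cycle)
  Skip (0,4) w=11 (creates cycle)
  Skip (1,2) w=12 (creates cycle)
  Skip (2,4) w=12 (creates cycle)
  Skip (3,4) w=12 (creates cycle)
MST weight = 16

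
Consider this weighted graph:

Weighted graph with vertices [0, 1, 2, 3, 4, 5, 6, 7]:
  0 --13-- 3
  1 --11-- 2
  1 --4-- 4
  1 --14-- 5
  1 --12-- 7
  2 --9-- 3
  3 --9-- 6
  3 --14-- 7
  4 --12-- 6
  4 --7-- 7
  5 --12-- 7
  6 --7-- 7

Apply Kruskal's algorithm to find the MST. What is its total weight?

Applying Kruskal's algorithm (sort edges by weight, add if no cycle):
  Add (1,4) w=4
  Add (4,7) w=7
  Add (6,7) w=7
  Add (2,3) w=9
  Add (3,6) w=9
  Skip (1,2) w=11 (creates cycle)
  Skip (1,7) w=12 (creates cycle)
  Skip (4,6) w=12 (creates cycle)
  Add (5,7) w=12
  Add (0,3) w=13
  Skip (1,5) w=14 (creates cycle)
  Skip (3,7) w=14 (creates cycle)
MST weight = 61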